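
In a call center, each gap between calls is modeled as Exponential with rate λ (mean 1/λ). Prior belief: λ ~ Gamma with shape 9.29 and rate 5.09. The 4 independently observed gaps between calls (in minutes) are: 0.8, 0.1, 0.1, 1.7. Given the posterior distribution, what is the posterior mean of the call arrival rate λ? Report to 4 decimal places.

With a Gamma(shape α, rate β) prior on the exponential rate λ, the posterior after n observations with total T = Σxᵢ is Gamma(α+n, β+T).
Sum of observations T = 2.7 minutes; n = 4.
Posterior: Gamma(9.29+4, 5.09+2.7) = Gamma(13.29, 7.79).
Posterior mean of λ = α/β = 13.29/7.79 = 1.7060.

1.7060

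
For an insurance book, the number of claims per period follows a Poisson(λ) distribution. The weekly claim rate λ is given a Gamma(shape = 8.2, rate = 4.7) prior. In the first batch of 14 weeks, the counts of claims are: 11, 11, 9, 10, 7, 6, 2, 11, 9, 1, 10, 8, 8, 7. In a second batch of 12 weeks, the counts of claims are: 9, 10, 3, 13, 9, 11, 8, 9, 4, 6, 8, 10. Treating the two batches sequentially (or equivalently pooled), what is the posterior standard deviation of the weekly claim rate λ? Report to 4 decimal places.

0.4812

With a Gamma(shape α, rate β) prior, the Poisson likelihood is conjugate: the posterior is Gamma(α + ΣXᵢ, β + n).
Batch 1: sum of counts S = 110 over n = 14 weeks.
After batch 1: Gamma(α+S, β+n) = Gamma(8.2+110, 4.7+14) = Gamma(118.2, 18.7).
Batch 2: sum of counts S = 100 over n = 12 weeks.
After batch 2: Gamma(α+S, β+n) = Gamma(118.2+100, 18.7+12) = Gamma(218.2, 30.7).
SD = √α/β = √218.2/30.7 = 0.4812.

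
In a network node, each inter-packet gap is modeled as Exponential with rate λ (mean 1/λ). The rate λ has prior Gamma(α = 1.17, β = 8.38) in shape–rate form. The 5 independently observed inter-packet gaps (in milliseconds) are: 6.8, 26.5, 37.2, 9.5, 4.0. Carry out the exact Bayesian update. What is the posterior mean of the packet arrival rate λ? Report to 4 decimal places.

With a Gamma(shape α, rate β) prior on the exponential rate λ, the posterior after n observations with total T = Σxᵢ is Gamma(α+n, β+T).
Sum of observations T = 84.0 milliseconds; n = 5.
Posterior: Gamma(1.17+5, 8.38+84.0) = Gamma(6.17, 92.38).
Posterior mean of λ = α/β = 6.17/92.38 = 0.0668.

0.0668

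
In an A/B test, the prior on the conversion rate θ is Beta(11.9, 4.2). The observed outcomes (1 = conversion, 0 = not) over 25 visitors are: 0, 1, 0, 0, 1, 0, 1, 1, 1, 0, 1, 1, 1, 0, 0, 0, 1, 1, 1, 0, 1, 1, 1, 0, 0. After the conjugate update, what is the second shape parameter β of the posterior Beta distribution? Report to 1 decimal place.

The Beta prior is conjugate to a Binomial/Bernoulli likelihood; the update adds successes to α and failures to β.
Posterior: Beta(α+k, β+n−k) = Beta(11.9+14, 4.2+11) = Beta(25.9, 15.2).
Posterior β = 15.2.

15.2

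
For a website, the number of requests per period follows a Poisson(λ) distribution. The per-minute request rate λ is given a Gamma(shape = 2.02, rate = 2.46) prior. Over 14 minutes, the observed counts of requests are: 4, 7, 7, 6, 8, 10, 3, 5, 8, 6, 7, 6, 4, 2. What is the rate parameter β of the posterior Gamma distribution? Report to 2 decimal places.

With a Gamma(shape α, rate β) prior, the Poisson likelihood is conjugate: the posterior is Gamma(α + ΣXᵢ, β + n).
Sum of counts S = 83 over n = 14 minutes.
Posterior: Gamma(α+S, β+n) = Gamma(2.02+83, 2.46+14) = Gamma(85.02, 16.46).
Posterior β = 16.46.

16.46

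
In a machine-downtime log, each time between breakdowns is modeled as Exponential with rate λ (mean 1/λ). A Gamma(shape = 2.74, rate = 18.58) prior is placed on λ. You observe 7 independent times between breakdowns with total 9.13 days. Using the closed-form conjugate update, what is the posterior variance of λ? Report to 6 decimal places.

0.012685

With a Gamma(shape α, rate β) prior on the exponential rate λ, the posterior after n observations with total T = Σxᵢ is Gamma(α+n, β+T).
Posterior: Gamma(2.74+7, 18.58+9.13) = Gamma(9.74, 27.71).
Var = α/β² = 0.012685.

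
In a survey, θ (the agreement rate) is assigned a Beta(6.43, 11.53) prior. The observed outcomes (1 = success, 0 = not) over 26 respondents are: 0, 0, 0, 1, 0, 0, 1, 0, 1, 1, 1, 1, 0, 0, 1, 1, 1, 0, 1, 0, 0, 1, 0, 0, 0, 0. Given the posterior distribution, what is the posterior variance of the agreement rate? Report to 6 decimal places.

0.005322

The Beta prior is conjugate to a Binomial/Bernoulli likelihood; the update adds successes to α and failures to β.
Posterior: Beta(α+k, β+n−k) = Beta(6.43+11, 11.53+15) = Beta(17.43, 26.53).
Var = αβ/((α+β)²(α+β+1)) = 17.43·26.53/(43.96²·44.96) = 0.005322.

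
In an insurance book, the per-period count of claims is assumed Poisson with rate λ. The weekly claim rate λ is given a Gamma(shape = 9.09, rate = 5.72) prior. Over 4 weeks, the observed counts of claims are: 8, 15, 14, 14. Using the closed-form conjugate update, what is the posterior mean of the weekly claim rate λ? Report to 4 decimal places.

With a Gamma(shape α, rate β) prior, the Poisson likelihood is conjugate: the posterior is Gamma(α + ΣXᵢ, β + n).
Sum of counts S = 51 over n = 4 weeks.
Posterior: Gamma(α+S, β+n) = Gamma(9.09+51, 5.72+4) = Gamma(60.09, 9.72).
Posterior mean = α/β = 60.09/9.72 = 6.1821.

6.1821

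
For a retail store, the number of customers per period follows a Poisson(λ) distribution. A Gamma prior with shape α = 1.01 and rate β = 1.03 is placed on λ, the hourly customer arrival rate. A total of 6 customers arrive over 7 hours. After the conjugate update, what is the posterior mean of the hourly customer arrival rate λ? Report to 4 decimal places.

0.8730

With a Gamma(shape α, rate β) prior, the Poisson likelihood is conjugate: the posterior is Gamma(α + ΣXᵢ, β + n).
Posterior: Gamma(α+S, β+n) = Gamma(1.01+6, 1.03+7) = Gamma(7.01, 8.03).
Posterior mean = α/β = 7.01/8.03 = 0.8730.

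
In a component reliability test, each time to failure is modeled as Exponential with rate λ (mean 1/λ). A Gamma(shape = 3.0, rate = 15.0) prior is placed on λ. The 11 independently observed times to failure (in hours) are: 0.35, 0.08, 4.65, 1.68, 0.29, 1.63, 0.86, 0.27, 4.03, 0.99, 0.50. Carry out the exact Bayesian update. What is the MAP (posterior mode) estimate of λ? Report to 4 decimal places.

With a Gamma(shape α, rate β) prior on the exponential rate λ, the posterior after n observations with total T = Σxᵢ is Gamma(α+n, β+T).
Sum of observations T = 15.33 hours; n = 11.
Posterior: Gamma(3.0+11, 15.0+15.33) = Gamma(14.0, 30.33).
Mode = (α−1)/β = 0.4286.

0.4286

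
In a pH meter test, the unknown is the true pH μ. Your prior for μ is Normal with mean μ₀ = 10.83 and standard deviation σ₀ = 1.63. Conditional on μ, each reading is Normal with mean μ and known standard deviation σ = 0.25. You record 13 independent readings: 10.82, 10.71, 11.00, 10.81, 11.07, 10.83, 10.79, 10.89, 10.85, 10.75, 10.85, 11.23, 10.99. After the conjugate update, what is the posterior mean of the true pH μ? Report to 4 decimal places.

10.8914

For Normal data with known variance σ², a Normal(μ₀, σ₀²) prior on μ is conjugate. Posterior precision = 1/σ₀² + n/σ²; posterior mean is the precision-weighted average of μ₀ and x̄.
Σxᵢ = 10.82 + 10.71 + 11.00 + 10.81 + 11.07 + 10.83 + 10.79 + 10.89 + 10.85 + 10.75 + 10.85 + 11.23 + 10.99 = 141.59, so n·x̄ = 141.59.
σ₀² = 1.63² = 2.6569, σ² = 0.25² = 0.0625; σ² + n·σ₀² = 0.0625 + 13·2.6569 = 34.6022.
Posterior mean = (μ₀/σ₀² + n·x̄/σ²)/(1/σ₀² + n/σ²) = (σ²·μ₀ + σ₀²·n·x̄)/(σ² + n·σ₀²) = (0.0625·10.83 + 2.6569·141.59)/34.6022 = 376.867346/34.6022 = 10.8914.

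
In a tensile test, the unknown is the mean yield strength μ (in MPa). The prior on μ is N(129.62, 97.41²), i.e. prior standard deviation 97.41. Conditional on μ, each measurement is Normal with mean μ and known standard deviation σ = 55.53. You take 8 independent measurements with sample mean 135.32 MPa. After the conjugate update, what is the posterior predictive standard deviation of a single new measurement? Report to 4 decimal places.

For Normal data with known variance σ², a Normal(μ₀, σ₀²) prior on μ is conjugate. Posterior precision = 1/σ₀² + n/σ²; posterior mean is the precision-weighted average of μ₀ and x̄.
σ₀² = 97.41² = 9488.7081, σ² = 55.53² = 3083.5809; σ² + n·σ₀² = 3083.5809 + 8·9488.7081 = 78993.2457.
Posterior precision = 1/σ₀² + n/σ² = 1/9488.7081 + 8/3083.5809 = (σ² + n·σ₀²)/(σ₀²σ²) = 78993.2457/(9488.7081·3083.5809); posterior variance σₙ² = σ₀²σ²/(σ² + n·σ₀²) = 9488.7081·3083.5809/78993.2457 = 370.401277.
Predictive variance for one new observation = σₙ² + σ² = 9488.7081·3083.5809/78993.2457 + 3083.5809 = σ²·(σ₀² + 78993.2457)/78993.2457 = 3083.5809·88481.9538/78993.2457 = 3453.982177; SD = √(3083.5809·88481.9538/78993.2457) = 58.7706.

58.7706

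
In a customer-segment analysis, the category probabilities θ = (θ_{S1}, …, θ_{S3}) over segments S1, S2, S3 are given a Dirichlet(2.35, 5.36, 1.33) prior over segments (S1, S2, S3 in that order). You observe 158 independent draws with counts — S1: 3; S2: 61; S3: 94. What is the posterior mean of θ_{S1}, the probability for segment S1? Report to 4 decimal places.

0.0320

The Dirichlet prior is conjugate to the Multinomial likelihood: each posterior αⱼ = prior αⱼ + observed count nⱼ.
Posterior concentration: (5.35, 66.36, 95.33), total = 167.04.
E[θ_{S1}|data] = α_{S1}/Σα = 5.35/167.04 = 0.0320.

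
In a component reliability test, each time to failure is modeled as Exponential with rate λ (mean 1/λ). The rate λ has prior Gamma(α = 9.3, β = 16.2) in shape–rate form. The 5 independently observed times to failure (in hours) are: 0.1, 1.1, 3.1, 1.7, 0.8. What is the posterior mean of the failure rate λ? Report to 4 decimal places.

With a Gamma(shape α, rate β) prior on the exponential rate λ, the posterior after n observations with total T = Σxᵢ is Gamma(α+n, β+T).
Sum of observations T = 6.8 hours; n = 5.
Posterior: Gamma(9.3+5, 16.2+6.8) = Gamma(14.3, 23.0).
Posterior mean of λ = α/β = 14.3/23.0 = 0.6217.

0.6217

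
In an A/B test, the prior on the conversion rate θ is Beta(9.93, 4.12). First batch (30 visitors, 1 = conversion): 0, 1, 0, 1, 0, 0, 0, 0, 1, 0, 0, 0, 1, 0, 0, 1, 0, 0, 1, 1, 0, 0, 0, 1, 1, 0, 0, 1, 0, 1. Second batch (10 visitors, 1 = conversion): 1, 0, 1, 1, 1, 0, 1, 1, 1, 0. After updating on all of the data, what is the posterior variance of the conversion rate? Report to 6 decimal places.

The Beta prior is conjugate to a Binomial/Bernoulli likelihood; the update adds successes to α and failures to β.
After batch 1: Beta(9.93+11, 4.12+19) = Beta(20.93, 23.12).
After batch 2: Beta(20.93+7, 23.12+3) = Beta(27.93, 26.12).
Var = αβ/((α+β)²(α+β+1)) = 27.93·26.12/(54.05²·55.05) = 0.004536.

0.004536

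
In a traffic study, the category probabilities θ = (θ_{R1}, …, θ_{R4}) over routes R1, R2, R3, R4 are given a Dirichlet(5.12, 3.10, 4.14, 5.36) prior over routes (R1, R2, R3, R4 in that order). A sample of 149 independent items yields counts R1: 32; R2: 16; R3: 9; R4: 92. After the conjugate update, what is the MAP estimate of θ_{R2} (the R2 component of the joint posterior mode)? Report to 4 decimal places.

The Dirichlet prior is conjugate to the Multinomial likelihood: each posterior αⱼ = prior αⱼ + observed count nⱼ.
Posterior concentration: (37.12, 19.10, 13.14, 97.36), total = 166.72.
Joint mode component: (α_{R2}−1)/(Σα−K) = 18.10/162.72 = 0.1112.

0.1112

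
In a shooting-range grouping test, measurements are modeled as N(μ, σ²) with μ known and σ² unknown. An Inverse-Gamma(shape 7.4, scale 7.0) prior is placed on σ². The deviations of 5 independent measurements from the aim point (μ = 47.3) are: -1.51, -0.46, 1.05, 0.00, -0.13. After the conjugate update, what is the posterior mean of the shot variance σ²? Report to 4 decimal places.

0.9894

With known mean μ and an Inverse-Gamma(α, β) prior on σ², the Normal likelihood is conjugate: posterior is Inv-Gamma(α + n/2, β + Σ(xᵢ−μ)²/2).
Σ(xᵢ−μ)² = (-1.51)² + (-0.46)² + (1.05)² + (0.00)² + (-0.13)² = 3.6111.
Posterior: Inv-Gamma(7.4 + 5/2, 7.0 + 3.6111/2) = Inv-Gamma(9.90, 8.80555).
E[σ²|data] = β/(α−1) = 8.80555/8.90 = 0.9894.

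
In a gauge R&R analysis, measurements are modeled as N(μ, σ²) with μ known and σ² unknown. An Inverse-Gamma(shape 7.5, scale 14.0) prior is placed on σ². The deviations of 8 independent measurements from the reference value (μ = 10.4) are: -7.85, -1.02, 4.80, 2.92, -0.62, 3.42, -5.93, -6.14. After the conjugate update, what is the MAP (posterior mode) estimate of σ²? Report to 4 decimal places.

With known mean μ and an Inverse-Gamma(α, β) prior on σ², the Normal likelihood is conjugate: posterior is Inv-Gamma(α + n/2, β + Σ(xᵢ−μ)²/2).
Σ(xᵢ−μ)² = (-7.85)² + (-1.02)² + (4.80)² + (2.92)² + (-0.62)² + (3.42)² + (-5.93)² + (-6.14)² = 179.1746.
Posterior: Inv-Gamma(7.5 + 8/2, 14.0 + 179.1746/2) = Inv-Gamma(11.50, 103.58730).
Mode = β/(α+1) = 103.58730/12.50 = 8.2870.

8.2870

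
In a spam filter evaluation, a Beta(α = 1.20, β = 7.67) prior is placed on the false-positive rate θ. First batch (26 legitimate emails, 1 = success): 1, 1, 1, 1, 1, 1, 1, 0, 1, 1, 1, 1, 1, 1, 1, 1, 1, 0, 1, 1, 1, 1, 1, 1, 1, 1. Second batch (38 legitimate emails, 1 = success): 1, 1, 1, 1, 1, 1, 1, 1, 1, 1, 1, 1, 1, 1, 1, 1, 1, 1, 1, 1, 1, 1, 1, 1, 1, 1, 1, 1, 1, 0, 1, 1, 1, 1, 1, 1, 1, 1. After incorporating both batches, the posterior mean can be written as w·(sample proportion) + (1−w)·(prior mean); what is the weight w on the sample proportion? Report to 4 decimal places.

The Beta prior is conjugate to a Binomial/Bernoulli likelihood; the update adds successes to α and failures to β.
Total number of legitimate emails: n = 26 + 38 = 64.
Posterior mean = (α₀+k)/(α₀+β₀+n) = [n/(α₀+β₀+n)]·(k/n) + [(α₀+β₀)/(α₀+β₀+n)]·α₀/(α₀+β₀), so only n and the prior enter the weight.
The weight on the data is w = n/(α₀+β₀+n) = 64/(1.20+7.67+64) = 64/72.87 = 0.8783.

0.8783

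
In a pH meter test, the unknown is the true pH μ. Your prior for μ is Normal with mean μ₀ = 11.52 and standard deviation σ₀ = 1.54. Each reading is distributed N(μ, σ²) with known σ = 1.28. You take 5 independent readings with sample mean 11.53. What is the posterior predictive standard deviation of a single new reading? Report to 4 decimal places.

For Normal data with known variance σ², a Normal(μ₀, σ₀²) prior on μ is conjugate. Posterior precision = 1/σ₀² + n/σ²; posterior mean is the precision-weighted average of μ₀ and x̄.
σ₀² = 1.54² = 2.3716, σ² = 1.28² = 1.6384; σ² + n·σ₀² = 1.6384 + 5·2.3716 = 13.4964.
Posterior precision = 1/σ₀² + n/σ² = 1/2.3716 + 5/1.6384 = (σ² + n·σ₀²)/(σ₀²σ²) = 13.4964/(2.3716·1.6384); posterior variance σₙ² = σ₀²σ²/(σ² + n·σ₀²) = 2.3716·1.6384/13.4964 = 0.287901.
Predictive variance for one new observation = σₙ² + σ² = 2.3716·1.6384/13.4964 + 1.6384 = σ²·(σ₀² + 13.4964)/13.4964 = 1.6384·15.868/13.4964 = 1.926301; SD = √(1.6384·15.868/13.4964) = 1.3879.

1.3879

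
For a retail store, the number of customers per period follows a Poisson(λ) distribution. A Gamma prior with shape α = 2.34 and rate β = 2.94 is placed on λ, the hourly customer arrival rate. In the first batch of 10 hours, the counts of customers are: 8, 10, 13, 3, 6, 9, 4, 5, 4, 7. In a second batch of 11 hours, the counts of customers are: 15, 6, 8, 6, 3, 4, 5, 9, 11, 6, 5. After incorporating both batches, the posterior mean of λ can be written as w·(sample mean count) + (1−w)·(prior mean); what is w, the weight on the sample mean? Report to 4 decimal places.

With a Gamma(shape α, rate β) prior, the Poisson likelihood is conjugate: the posterior is Gamma(α + ΣXᵢ, β + n).
Total number of hours: n = 10 + 11 = 21.
Posterior mean = (α₀+S)/(β₀+n) = [n/(β₀+n)]·(S/n) + [β₀/(β₀+n)]·(α₀/β₀), so only n and β₀ enter the weight.
Weight on data w = n/(β₀+n) = 21/(2.94+21) = 21/23.94 = 0.8772.

0.8772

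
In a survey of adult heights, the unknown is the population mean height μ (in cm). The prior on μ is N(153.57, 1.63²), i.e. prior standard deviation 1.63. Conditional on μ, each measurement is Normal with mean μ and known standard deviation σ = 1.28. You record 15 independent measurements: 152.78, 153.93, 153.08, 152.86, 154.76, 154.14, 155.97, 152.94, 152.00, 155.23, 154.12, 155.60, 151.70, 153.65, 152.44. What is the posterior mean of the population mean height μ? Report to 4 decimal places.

153.6757

For Normal data with known variance σ², a Normal(μ₀, σ₀²) prior on μ is conjugate. Posterior precision = 1/σ₀² + n/σ²; posterior mean is the precision-weighted average of μ₀ and x̄.
Σxᵢ = 152.78 + 153.93 + 153.08 + 152.86 + 154.76 + 154.14 + 155.97 + 152.94 + 152.00 + 155.23 + 154.12 + 155.60 + 151.70 + 153.65 + 152.44 = 2305.2, so n·x̄ = 2305.2.
σ₀² = 1.63² = 2.6569, σ² = 1.28² = 1.6384; σ² + n·σ₀² = 1.6384 + 15·2.6569 = 41.4919.
Posterior mean = (μ₀/σ₀² + n·x̄/σ²)/(1/σ₀² + n/σ²) = (σ²·μ₀ + σ₀²·n·x̄)/(σ² + n·σ₀²) = (1.6384·153.57 + 2.6569·2305.2)/41.4919 = 6376.294968/41.4919 = 153.6757.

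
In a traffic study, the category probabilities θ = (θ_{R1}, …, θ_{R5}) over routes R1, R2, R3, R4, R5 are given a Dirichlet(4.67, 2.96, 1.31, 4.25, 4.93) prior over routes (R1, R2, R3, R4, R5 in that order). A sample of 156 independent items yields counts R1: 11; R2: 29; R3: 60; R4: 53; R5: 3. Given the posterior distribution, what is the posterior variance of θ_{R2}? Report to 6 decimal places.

The Dirichlet prior is conjugate to the Multinomial likelihood: each posterior αⱼ = prior αⱼ + observed count nⱼ.
Posterior concentration: (15.67, 31.96, 61.31, 57.25, 7.93), total = 174.12.
Var[θ_j] = α_j(Σα−α_j)/((Σα)²(Σα+1)) = 31.96·142.16/(174.12²·175.12) = 0.000856.

0.000856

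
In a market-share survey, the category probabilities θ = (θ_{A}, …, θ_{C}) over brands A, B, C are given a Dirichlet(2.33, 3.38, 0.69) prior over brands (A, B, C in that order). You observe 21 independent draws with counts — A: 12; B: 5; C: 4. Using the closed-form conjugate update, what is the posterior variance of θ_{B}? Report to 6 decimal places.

The Dirichlet prior is conjugate to the Multinomial likelihood: each posterior αⱼ = prior αⱼ + observed count nⱼ.
Posterior concentration: (14.33, 8.38, 4.69), total = 27.40.
Var[θ_j] = α_j(Σα−α_j)/((Σα)²(Σα+1)) = 8.38·19.02/(27.40²·28.40) = 0.007475.

0.007475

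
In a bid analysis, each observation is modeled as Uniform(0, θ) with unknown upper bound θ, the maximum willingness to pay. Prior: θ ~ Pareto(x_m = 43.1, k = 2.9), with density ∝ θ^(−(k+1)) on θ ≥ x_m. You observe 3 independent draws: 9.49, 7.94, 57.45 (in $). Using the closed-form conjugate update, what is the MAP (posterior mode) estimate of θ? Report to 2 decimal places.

57.45

A Pareto(scale x_m, shape k) prior on the upper bound θ of Uniform(0, θ) is conjugate: posterior is Pareto(max(x_m, max xᵢ), k + n).
Sample maximum = 57.45; prior scale x_m = 43.1 → posterior scale = max = 57.45.
Posterior shape = 2.9 + 3 = 5.9.
The Pareto density is decreasing on [x_m, ∞), so the mode is x_m = 57.45.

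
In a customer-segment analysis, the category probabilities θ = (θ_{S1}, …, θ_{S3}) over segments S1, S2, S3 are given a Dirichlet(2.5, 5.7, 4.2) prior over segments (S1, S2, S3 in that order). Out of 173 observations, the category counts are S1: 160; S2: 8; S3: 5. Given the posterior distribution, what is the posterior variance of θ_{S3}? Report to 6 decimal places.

The Dirichlet prior is conjugate to the Multinomial likelihood: each posterior αⱼ = prior αⱼ + observed count nⱼ.
Posterior concentration: (162.5, 13.7, 9.2), total = 185.4.
Var[θ_j] = α_j(Σα−α_j)/((Σα)²(Σα+1)) = 9.2·176.2/(185.4²·186.4) = 0.000253.

0.000253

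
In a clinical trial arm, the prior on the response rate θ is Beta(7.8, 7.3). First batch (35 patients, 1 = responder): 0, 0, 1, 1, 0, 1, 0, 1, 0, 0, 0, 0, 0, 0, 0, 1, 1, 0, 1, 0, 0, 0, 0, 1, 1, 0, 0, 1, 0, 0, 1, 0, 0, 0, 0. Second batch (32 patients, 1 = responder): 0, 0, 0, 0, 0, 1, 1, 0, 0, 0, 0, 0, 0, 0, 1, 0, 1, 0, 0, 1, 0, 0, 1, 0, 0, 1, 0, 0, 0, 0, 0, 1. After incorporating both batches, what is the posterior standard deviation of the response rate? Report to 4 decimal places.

The Beta prior is conjugate to a Binomial/Bernoulli likelihood; the update adds successes to α and failures to β.
After batch 1: Beta(7.8+11, 7.3+24) = Beta(18.8, 31.3).
After batch 2: Beta(18.8+8, 31.3+24) = Beta(26.8, 55.3).
Var = αβ/((α+β)²(α+β+1)) = 26.8·55.3/(82.1²·83.1) = 0.00264589; SD = √0.00264589 = 0.0514.

0.0514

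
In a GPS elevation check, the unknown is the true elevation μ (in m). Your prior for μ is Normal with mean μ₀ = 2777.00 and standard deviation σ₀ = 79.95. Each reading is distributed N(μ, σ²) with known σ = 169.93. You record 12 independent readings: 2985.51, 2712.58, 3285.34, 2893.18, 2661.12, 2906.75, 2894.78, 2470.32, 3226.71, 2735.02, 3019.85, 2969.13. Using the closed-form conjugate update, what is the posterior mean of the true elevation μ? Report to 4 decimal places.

2863.9554

For Normal data with known variance σ², a Normal(μ₀, σ₀²) prior on μ is conjugate. Posterior precision = 1/σ₀² + n/σ²; posterior mean is the precision-weighted average of μ₀ and x̄.
Σxᵢ = 2985.51 + 2712.58 + 3285.34 + 2893.18 + 2661.12 + 2906.75 + 2894.78 + 2470.32 + 3226.71 + 2735.02 + 3019.85 + 2969.13 = 34760.29, so n·x̄ = 34760.29.
σ₀² = 79.95² = 6392.0025, σ² = 169.93² = 28876.2049; σ² + n·σ₀² = 28876.2049 + 12·6392.0025 = 105580.2349.
Posterior mean = (μ₀/σ₀² + n·x̄/σ²)/(1/σ₀² + n/σ²) = (σ²·μ₀ + σ₀²·n·x̄)/(σ² + n·σ₀²) = (28876.2049·2777.00 + 6392.0025·34760.29)/105580.2349 = 302377081.588025/105580.2349 = 2863.9554.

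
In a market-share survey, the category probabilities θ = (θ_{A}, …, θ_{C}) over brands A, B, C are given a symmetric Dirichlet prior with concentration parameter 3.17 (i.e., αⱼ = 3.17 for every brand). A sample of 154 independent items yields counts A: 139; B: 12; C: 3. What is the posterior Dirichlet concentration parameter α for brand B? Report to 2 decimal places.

15.17

The Dirichlet prior is conjugate to the Multinomial likelihood: each posterior αⱼ = prior αⱼ + observed count nⱼ.
Posterior concentration: (142.17, 15.17, 6.17), total = 163.51.
α_{B} = 3.17 + 12 = 15.17.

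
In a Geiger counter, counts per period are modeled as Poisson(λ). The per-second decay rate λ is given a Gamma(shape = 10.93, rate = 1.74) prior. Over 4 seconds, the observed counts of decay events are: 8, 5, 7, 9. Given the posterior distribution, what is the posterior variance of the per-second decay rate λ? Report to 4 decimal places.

With a Gamma(shape α, rate β) prior, the Poisson likelihood is conjugate: the posterior is Gamma(α + ΣXᵢ, β + n).
Sum of counts S = 29 over n = 4 seconds.
Posterior: Gamma(α+S, β+n) = Gamma(10.93+29, 1.74+4) = Gamma(39.93, 5.74).
Var = α/β² = 39.93/5.74² = 1.2119.

1.2119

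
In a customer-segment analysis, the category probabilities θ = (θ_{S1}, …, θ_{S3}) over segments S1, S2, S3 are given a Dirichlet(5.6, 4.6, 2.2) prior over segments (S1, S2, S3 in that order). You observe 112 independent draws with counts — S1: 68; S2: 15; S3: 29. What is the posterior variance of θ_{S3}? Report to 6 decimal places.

0.001498

The Dirichlet prior is conjugate to the Multinomial likelihood: each posterior αⱼ = prior αⱼ + observed count nⱼ.
Posterior concentration: (73.6, 19.6, 31.2), total = 124.4.
Var[θ_j] = α_j(Σα−α_j)/((Σα)²(Σα+1)) = 31.2·93.2/(124.4²·125.4) = 0.001498.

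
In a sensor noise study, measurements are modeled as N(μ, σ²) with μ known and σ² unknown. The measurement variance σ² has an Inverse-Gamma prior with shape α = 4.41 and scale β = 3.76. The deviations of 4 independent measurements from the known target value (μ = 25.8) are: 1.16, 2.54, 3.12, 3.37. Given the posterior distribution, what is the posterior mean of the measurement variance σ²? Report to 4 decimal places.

3.3649

With known mean μ and an Inverse-Gamma(α, β) prior on σ², the Normal likelihood is conjugate: posterior is Inv-Gamma(α + n/2, β + Σ(xᵢ−μ)²/2).
Σ(xᵢ−μ)² = (1.16)² + (2.54)² + (3.12)² + (3.37)² = 28.8885.
Posterior: Inv-Gamma(4.41 + 4/2, 3.76 + 28.8885/2) = Inv-Gamma(6.41, 18.20425).
E[σ²|data] = β/(α−1) = 18.20425/5.41 = 3.3649.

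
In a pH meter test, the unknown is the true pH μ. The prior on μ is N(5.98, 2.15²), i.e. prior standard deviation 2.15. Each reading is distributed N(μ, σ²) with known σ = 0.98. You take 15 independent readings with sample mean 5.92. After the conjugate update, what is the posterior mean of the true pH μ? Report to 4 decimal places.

5.9208

For Normal data with known variance σ², a Normal(μ₀, σ₀²) prior on μ is conjugate. Posterior precision = 1/σ₀² + n/σ²; posterior mean is the precision-weighted average of μ₀ and x̄.
n·x̄ = 15·5.92 = 88.8.
σ₀² = 2.15² = 4.6225, σ² = 0.98² = 0.9604; σ² + n·σ₀² = 0.9604 + 15·4.6225 = 70.2979.
Posterior mean = (μ₀/σ₀² + n·x̄/σ²)/(1/σ₀² + n/σ²) = (σ²·μ₀ + σ₀²·n·x̄)/(σ² + n·σ₀²) = (0.9604·5.98 + 4.6225·88.8)/70.2979 = 416.221192/70.2979 = 5.9208.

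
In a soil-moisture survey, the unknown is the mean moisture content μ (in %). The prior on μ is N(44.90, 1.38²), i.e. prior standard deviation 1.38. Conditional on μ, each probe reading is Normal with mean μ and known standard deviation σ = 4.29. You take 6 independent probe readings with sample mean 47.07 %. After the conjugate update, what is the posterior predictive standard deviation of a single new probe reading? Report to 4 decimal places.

4.4248

For Normal data with known variance σ², a Normal(μ₀, σ₀²) prior on μ is conjugate. Posterior precision = 1/σ₀² + n/σ²; posterior mean is the precision-weighted average of μ₀ and x̄.
σ₀² = 1.38² = 1.9044, σ² = 4.29² = 18.4041; σ² + n·σ₀² = 18.4041 + 6·1.9044 = 29.8305.
Posterior precision = 1/σ₀² + n/σ² = 1/1.9044 + 6/18.4041 = (σ² + n·σ₀²)/(σ₀²σ²) = 29.8305/(1.9044·18.4041); posterior variance σₙ² = σ₀²σ²/(σ² + n·σ₀²) = 1.9044·18.4041/29.8305 = 1.174931.
Predictive variance for one new observation = σₙ² + σ² = 1.9044·18.4041/29.8305 + 18.4041 = σ²·(σ₀² + 29.8305)/29.8305 = 18.4041·31.7349/29.8305 = 19.579031; SD = √(18.4041·31.7349/29.8305) = 4.4248.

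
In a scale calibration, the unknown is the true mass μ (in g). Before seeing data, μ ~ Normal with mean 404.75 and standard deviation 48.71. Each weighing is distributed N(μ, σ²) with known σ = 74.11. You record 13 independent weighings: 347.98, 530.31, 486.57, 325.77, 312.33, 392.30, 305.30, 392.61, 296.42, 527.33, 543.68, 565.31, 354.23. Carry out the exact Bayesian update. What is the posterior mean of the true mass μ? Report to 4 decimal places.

For Normal data with known variance σ², a Normal(μ₀, σ₀²) prior on μ is conjugate. Posterior precision = 1/σ₀² + n/σ²; posterior mean is the precision-weighted average of μ₀ and x̄.
Σxᵢ = 347.98 + 530.31 + 486.57 + 325.77 + 312.33 + 392.30 + 305.30 + 392.61 + 296.42 + 527.33 + 543.68 + 565.31 + 354.23 = 5380.14, so n·x̄ = 5380.14.
σ₀² = 48.71² = 2372.6641, σ² = 74.11² = 5492.2921; σ² + n·σ₀² = 5492.2921 + 13·2372.6641 = 36336.9254.
Posterior mean = (μ₀/σ₀² + n·x̄/σ²)/(1/σ₀² + n/σ²) = (σ²·μ₀ + σ₀²·n·x̄)/(σ² + n·σ₀²) = (5492.2921·404.75 + 2372.6641·5380.14)/36336.9254 = 14988270.258449/36336.9254 = 412.4804.

412.4804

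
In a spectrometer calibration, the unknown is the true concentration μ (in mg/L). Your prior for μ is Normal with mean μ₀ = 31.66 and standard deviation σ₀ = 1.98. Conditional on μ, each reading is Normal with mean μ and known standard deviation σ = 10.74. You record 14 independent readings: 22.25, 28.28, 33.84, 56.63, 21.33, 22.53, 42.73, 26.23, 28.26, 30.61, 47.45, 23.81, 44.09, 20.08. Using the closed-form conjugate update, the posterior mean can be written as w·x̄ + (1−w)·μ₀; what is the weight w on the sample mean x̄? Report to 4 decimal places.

For Normal data with known variance σ², a Normal(μ₀, σ₀²) prior on μ is conjugate. Posterior precision = 1/σ₀² + n/σ²; posterior mean is the precision-weighted average of μ₀ and x̄.
σ₀² = 1.98² = 3.9204, σ² = 10.74² = 115.3476. Prior precision 1/σ₀² = 1/3.9204; data precision n/σ² = 14/115.3476.
w = (n/σ²)/(1/σ₀² + n/σ²) = n·σ₀²/(σ² + n·σ₀²) = 14·3.9204/(115.3476 + 14·3.9204) = 54.8856/170.2332 = 0.3224.

0.3224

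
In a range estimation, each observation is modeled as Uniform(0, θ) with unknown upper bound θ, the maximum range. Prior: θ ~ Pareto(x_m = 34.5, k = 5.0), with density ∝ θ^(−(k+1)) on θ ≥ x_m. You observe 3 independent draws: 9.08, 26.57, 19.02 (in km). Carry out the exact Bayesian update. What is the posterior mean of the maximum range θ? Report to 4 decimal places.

A Pareto(scale x_m, shape k) prior on the upper bound θ of Uniform(0, θ) is conjugate: posterior is Pareto(max(x_m, max xᵢ), k + n).
Sample maximum = 26.57; prior scale x_m = 34.5 → posterior scale = max = 34.50.
Posterior shape = 5.0 + 3 = 8.0.
E[θ|data] = k·x_m/(k−1) = 8.0·34.50/7.0 = 39.4286.

39.4286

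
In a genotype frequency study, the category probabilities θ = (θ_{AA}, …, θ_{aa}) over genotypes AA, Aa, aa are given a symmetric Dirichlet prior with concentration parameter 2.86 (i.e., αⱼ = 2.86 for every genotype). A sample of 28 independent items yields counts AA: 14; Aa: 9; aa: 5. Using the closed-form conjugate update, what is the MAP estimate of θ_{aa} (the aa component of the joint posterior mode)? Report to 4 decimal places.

The Dirichlet prior is conjugate to the Multinomial likelihood: each posterior αⱼ = prior αⱼ + observed count nⱼ.
Posterior concentration: (16.86, 11.86, 7.86), total = 36.58.
Joint mode component: (α_{aa}−1)/(Σα−K) = 6.86/33.58 = 0.2043.

0.2043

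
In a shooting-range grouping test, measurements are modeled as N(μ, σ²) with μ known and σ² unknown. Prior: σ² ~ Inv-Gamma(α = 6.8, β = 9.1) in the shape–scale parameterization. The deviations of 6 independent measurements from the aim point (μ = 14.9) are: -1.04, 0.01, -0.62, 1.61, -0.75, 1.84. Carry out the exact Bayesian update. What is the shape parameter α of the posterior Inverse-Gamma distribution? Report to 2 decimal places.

9.80

With known mean μ and an Inverse-Gamma(α, β) prior on σ², the Normal likelihood is conjugate: posterior is Inv-Gamma(α + n/2, β + Σ(xᵢ−μ)²/2).
Σ(xᵢ−μ)² = (-1.04)² + (0.01)² + (-0.62)² + (1.61)² + (-0.75)² + (1.84)² = 8.0063.
Posterior: Inv-Gamma(6.8 + 6/2, 9.1 + 8.0063/2) = Inv-Gamma(9.80, 13.10315).
Posterior α = 9.80.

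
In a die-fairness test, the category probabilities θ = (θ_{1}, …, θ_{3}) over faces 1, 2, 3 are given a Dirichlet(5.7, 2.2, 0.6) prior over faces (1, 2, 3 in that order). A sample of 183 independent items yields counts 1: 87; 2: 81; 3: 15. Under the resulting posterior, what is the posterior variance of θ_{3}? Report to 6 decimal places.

0.000389

The Dirichlet prior is conjugate to the Multinomial likelihood: each posterior αⱼ = prior αⱼ + observed count nⱼ.
Posterior concentration: (92.7, 83.2, 15.6), total = 191.5.
Var[θ_j] = α_j(Σα−α_j)/((Σα)²(Σα+1)) = 15.6·175.9/(191.5²·192.5) = 0.000389.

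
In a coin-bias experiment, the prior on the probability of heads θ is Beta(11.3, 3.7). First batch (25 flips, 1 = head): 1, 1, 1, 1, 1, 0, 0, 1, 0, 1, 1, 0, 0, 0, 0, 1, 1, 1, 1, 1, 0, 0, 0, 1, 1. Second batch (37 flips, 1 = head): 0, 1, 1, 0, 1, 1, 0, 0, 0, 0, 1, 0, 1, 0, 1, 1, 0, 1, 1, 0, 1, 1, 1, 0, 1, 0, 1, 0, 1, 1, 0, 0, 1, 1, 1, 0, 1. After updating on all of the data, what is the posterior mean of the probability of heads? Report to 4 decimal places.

The Beta prior is conjugate to a Binomial/Bernoulli likelihood; the update adds successes to α and failures to β.
After batch 1: Beta(11.3+15, 3.7+10) = Beta(26.3, 13.7).
After batch 2: Beta(26.3+21, 13.7+16) = Beta(47.3, 29.7).
Posterior mean = α/(α+β) = 47.3/77.0 = 0.6143.

0.6143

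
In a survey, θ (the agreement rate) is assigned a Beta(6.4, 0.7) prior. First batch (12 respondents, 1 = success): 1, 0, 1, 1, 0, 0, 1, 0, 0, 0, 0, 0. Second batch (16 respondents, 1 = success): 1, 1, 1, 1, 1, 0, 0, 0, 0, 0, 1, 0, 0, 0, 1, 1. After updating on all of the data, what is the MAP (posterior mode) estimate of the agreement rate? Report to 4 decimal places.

The Beta prior is conjugate to a Binomial/Bernoulli likelihood; the update adds successes to α and failures to β.
After batch 1: Beta(6.4+4, 0.7+8) = Beta(10.4, 8.7).
After batch 2: Beta(10.4+8, 8.7+8) = Beta(18.4, 16.7).
Mode of Beta(a,b) for a,b>1 is (a−1)/(a+b−2) = 17.4/33.1 = 0.5257.

0.5257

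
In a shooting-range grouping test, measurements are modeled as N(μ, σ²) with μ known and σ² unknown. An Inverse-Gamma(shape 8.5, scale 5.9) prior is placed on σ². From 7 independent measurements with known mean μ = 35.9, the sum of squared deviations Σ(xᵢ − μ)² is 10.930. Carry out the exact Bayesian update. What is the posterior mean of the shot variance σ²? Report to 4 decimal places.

With known mean μ and an Inverse-Gamma(α, β) prior on σ², the Normal likelihood is conjugate: posterior is Inv-Gamma(α + n/2, β + Σ(xᵢ−μ)²/2).
Posterior: Inv-Gamma(8.5 + 7/2, 5.9 + 10.930/2) = Inv-Gamma(12.00, 11.3650).
E[σ²|data] = β/(α−1) = 11.3650/11.00 = 1.0332.

1.0332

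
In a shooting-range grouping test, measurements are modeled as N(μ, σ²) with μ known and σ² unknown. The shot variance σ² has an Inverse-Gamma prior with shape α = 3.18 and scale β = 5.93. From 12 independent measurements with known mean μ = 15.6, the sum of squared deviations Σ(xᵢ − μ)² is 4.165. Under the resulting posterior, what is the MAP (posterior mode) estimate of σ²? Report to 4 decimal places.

With known mean μ and an Inverse-Gamma(α, β) prior on σ², the Normal likelihood is conjugate: posterior is Inv-Gamma(α + n/2, β + Σ(xᵢ−μ)²/2).
Posterior: Inv-Gamma(3.18 + 12/2, 5.93 + 4.165/2) = Inv-Gamma(9.18, 8.0125).
Mode = β/(α+1) = 8.0125/10.18 = 0.7871.

0.7871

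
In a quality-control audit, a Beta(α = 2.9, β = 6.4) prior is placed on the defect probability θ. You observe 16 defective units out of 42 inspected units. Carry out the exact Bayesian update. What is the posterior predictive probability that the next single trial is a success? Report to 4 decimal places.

The Beta prior is conjugate to a Binomial/Bernoulli likelihood; the update adds successes to α and failures to β.
Posterior: Beta(α+k, β+n−k) = Beta(2.9+16, 6.4+26) = Beta(18.9, 32.4).
For a single future Bernoulli trial, P(success | data) = α/(α+β) = 0.3684.

0.3684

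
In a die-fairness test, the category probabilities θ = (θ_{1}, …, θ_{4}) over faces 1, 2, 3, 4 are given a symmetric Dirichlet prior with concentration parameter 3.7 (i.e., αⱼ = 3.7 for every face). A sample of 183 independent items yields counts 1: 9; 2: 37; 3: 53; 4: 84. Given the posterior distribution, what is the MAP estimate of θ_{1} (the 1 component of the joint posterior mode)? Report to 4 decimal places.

The Dirichlet prior is conjugate to the Multinomial likelihood: each posterior αⱼ = prior αⱼ + observed count nⱼ.
Posterior concentration: (12.7, 40.7, 56.7, 87.7), total = 197.8.
Joint mode component: (α_{1}−1)/(Σα−K) = 11.7/193.8 = 0.0604.

0.0604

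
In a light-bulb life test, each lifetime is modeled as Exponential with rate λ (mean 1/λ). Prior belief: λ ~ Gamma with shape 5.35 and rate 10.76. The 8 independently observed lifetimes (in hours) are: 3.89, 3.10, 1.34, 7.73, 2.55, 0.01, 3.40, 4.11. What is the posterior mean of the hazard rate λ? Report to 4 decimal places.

With a Gamma(shape α, rate β) prior on the exponential rate λ, the posterior after n observations with total T = Σxᵢ is Gamma(α+n, β+T).
Sum of observations T = 26.13 hours; n = 8.
Posterior: Gamma(5.35+8, 10.76+26.13) = Gamma(13.35, 36.89).
Posterior mean of λ = α/β = 13.35/36.89 = 0.3619.

0.3619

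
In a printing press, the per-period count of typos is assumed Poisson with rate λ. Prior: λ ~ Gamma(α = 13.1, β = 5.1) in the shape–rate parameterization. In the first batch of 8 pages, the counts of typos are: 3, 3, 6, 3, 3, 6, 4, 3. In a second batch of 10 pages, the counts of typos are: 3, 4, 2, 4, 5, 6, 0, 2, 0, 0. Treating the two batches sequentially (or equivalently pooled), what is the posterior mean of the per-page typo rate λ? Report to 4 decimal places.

With a Gamma(shape α, rate β) prior, the Poisson likelihood is conjugate: the posterior is Gamma(α + ΣXᵢ, β + n).
Batch 1: sum of counts S = 31 over n = 8 pages.
After batch 1: Gamma(α+S, β+n) = Gamma(13.1+31, 5.1+8) = Gamma(44.1, 13.1).
Batch 2: sum of counts S = 26 over n = 10 pages.
After batch 2: Gamma(α+S, β+n) = Gamma(44.1+26, 13.1+10) = Gamma(70.1, 23.1).
Posterior mean = α/β = 70.1/23.1 = 3.0346.

3.0346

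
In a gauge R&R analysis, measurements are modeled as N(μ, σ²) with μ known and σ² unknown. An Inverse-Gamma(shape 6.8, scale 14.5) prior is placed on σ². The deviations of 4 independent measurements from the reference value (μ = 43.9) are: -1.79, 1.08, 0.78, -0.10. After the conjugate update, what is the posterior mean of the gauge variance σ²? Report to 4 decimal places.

With known mean μ and an Inverse-Gamma(α, β) prior on σ², the Normal likelihood is conjugate: posterior is Inv-Gamma(α + n/2, β + Σ(xᵢ−μ)²/2).
Σ(xᵢ−μ)² = (-1.79)² + (1.08)² + (0.78)² + (-0.10)² = 4.9889.
Posterior: Inv-Gamma(6.8 + 4/2, 14.5 + 4.9889/2) = Inv-Gamma(8.80, 16.99445).
E[σ²|data] = β/(α−1) = 16.99445/7.80 = 2.1788.

2.1788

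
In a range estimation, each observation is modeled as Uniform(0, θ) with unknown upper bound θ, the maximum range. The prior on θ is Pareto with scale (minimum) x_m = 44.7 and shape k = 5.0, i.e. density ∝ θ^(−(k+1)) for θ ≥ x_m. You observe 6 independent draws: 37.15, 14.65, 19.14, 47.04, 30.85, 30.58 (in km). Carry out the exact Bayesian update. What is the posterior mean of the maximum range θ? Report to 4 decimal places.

A Pareto(scale x_m, shape k) prior on the upper bound θ of Uniform(0, θ) is conjugate: posterior is Pareto(max(x_m, max xᵢ), k + n).
Sample maximum = 47.04; prior scale x_m = 44.7 → posterior scale = max = 47.04.
Posterior shape = 5.0 + 6 = 11.0.
E[θ|data] = k·x_m/(k−1) = 11.0·47.04/10.0 = 51.7440.

51.7440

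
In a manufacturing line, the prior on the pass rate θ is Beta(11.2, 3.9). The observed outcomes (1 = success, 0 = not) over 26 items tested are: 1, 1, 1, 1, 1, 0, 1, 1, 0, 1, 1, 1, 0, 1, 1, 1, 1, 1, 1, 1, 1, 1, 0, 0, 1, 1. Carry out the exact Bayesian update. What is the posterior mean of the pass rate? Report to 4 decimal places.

The Beta prior is conjugate to a Binomial/Bernoulli likelihood; the update adds successes to α and failures to β.
Posterior: Beta(α+k, β+n−k) = Beta(11.2+21, 3.9+5) = Beta(32.2, 8.9).
Posterior mean = α/(α+β) = 32.2/41.1 = 0.7835.

0.7835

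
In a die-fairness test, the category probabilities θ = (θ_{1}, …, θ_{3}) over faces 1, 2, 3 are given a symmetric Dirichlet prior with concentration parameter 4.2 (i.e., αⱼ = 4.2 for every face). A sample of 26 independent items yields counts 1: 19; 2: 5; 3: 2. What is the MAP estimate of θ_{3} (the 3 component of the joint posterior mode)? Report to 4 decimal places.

0.1461

The Dirichlet prior is conjugate to the Multinomial likelihood: each posterior αⱼ = prior αⱼ + observed count nⱼ.
Posterior concentration: (23.2, 9.2, 6.2), total = 38.6.
Joint mode component: (α_{3}−1)/(Σα−K) = 5.2/35.6 = 0.1461.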